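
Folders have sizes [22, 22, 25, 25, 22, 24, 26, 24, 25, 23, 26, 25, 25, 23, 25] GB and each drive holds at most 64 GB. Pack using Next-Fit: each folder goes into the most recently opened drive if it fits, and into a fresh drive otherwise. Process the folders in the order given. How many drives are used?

8 drives

22 GB → drive 1 (remaining 42 GB)
22 GB → drive 1 (remaining 20 GB)
25 GB → drive 2 (remaining 39 GB)
25 GB → drive 2 (remaining 14 GB)
22 GB → drive 3 (remaining 42 GB)
24 GB → drive 3 (remaining 18 GB)
26 GB → drive 4 (remaining 38 GB)
24 GB → drive 4 (remaining 14 GB)
25 GB → drive 5 (remaining 39 GB)
23 GB → drive 5 (remaining 16 GB)
26 GB → drive 6 (remaining 38 GB)
25 GB → drive 6 (remaining 13 GB)
25 GB → drive 7 (remaining 39 GB)
23 GB → drive 7 (remaining 16 GB)
25 GB → drive 8 (remaining 39 GB)
Final drives: [22,22] [25,25] [22,24] [26,24] [25,23] [26,25] [25,23] [25].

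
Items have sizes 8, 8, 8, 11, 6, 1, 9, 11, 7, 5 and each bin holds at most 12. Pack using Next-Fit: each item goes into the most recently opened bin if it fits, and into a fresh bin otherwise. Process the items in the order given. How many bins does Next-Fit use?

8 bins

8 → bin 1 (remaining 4)
8 → bin 2 (remaining 4)
8 → bin 3 (remaining 4)
11 → bin 4 (remaining 1)
6 → bin 5 (remaining 6)
1 → bin 5 (remaining 5)
9 → bin 6 (remaining 3)
11 → bin 7 (remaining 1)
7 → bin 8 (remaining 5)
5 → bin 8 (remaining 0)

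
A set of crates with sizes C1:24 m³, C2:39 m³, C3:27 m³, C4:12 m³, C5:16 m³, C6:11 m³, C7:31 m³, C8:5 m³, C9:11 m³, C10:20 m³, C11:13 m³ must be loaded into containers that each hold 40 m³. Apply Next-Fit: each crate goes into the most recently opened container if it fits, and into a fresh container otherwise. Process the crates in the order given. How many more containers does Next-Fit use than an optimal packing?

Next-Fit: [24] [39] [27,12] [16,11] [31,5] [11,20] [13] → 7 containers.
Total size 209 m³; any packing needs at least ⌈209/40⌉ = 6 containers.
An optimal packing achieves that bound: [39] [31,5] [27,13] [24,16] [20,12] [11,11] → 6 containers.
Excess: 7 − 6 = 1.

1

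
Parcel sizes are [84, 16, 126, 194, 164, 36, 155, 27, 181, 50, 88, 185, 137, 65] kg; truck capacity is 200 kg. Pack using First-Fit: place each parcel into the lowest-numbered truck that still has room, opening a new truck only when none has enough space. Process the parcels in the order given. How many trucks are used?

9

Put 84 kg in truck 1; 116 kg remain.
Put 16 kg in truck 1; 100 kg remain.
Put 126 kg in truck 2; 74 kg remain.
Put 194 kg in truck 3; 6 kg remain.
Put 164 kg in truck 4; 36 kg remain.
Put 36 kg in truck 1; 64 kg remain.
Put 155 kg in truck 5; 45 kg remain.
Put 27 kg in truck 1; 37 kg remain.
Put 181 kg in truck 6; 19 kg remain.
Put 50 kg in truck 2; 24 kg remain.
Put 88 kg in truck 7; 112 kg remain.
Put 185 kg in truck 8; 15 kg remain.
Put 137 kg in truck 9; 63 kg remain.
Put 65 kg in truck 7; 47 kg remain.
Final trucks: [84,16,36,27] [126,50] [194] [164] [155] [181] [88,65] [185] [137].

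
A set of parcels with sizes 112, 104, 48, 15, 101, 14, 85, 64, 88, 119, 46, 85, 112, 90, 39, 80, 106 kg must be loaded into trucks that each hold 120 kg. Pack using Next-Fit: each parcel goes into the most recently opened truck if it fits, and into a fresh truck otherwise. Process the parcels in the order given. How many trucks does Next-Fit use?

14

Put 112 kg in truck 1; 8 kg remain.
Put 104 kg in truck 2; 16 kg remain.
Put 48 kg in truck 3; 72 kg remain.
Put 15 kg in truck 3; 57 kg remain.
Put 101 kg in truck 4; 19 kg remain.
Put 14 kg in truck 4; 5 kg remain.
Put 85 kg in truck 5; 35 kg remain.
Put 64 kg in truck 6; 56 kg remain.
Put 88 kg in truck 7; 32 kg remain.
Put 119 kg in truck 8; 1 kg remain.
Put 46 kg in truck 9; 74 kg remain.
Put 85 kg in truck 10; 35 kg remain.
Put 112 kg in truck 11; 8 kg remain.
Put 90 kg in truck 12; 30 kg remain.
Put 39 kg in truck 13; 81 kg remain.
Put 80 kg in truck 13; 1 kg remain.
Put 106 kg in truck 14; 14 kg remain.
Final trucks: [112] [104] [48,15] [101,14] [85] [64] [88] [119] [46] [85] [112] [90] [39,80] [106].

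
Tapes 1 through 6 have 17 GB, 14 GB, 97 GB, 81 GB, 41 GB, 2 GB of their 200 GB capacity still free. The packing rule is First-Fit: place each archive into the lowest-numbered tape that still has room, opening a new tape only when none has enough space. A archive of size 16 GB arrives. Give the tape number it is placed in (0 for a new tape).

1

Tapes with room: tape 1 (17 GB), tape 3 (97 GB), tape 4 (81 GB), tape 5 (41 GB).
The first with room is tape 1.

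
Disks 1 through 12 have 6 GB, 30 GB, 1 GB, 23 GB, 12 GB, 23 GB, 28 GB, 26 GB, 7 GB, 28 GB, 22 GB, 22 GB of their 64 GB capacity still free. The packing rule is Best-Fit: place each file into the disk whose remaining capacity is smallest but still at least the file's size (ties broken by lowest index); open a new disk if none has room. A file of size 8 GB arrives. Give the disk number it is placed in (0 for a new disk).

5

Disks with room: disk 2 (30 GB), disk 4 (23 GB), disk 5 (12 GB), disk 6 (23 GB), disk 7 (28 GB), disk 8 (26 GB), disk 10 (28 GB), disk 11 (22 GB), disk 12 (22 GB).
Tightest fit is disk 5 with 12 GB free.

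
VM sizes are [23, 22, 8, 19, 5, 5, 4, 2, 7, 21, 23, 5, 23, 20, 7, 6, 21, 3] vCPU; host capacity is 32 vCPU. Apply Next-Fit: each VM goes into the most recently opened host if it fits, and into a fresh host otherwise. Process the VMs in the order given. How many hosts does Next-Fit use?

9

Put 23 vCPU in host 1; 9 vCPU remain.
Put 22 vCPU in host 2; 10 vCPU remain.
Put 8 vCPU in host 2; 2 vCPU remain.
Put 19 vCPU in host 3; 13 vCPU remain.
Put 5 vCPU in host 3; 8 vCPU remain.
Put 5 vCPU in host 3; 3 vCPU remain.
Put 4 vCPU in host 4; 28 vCPU remain.
Put 2 vCPU in host 4; 26 vCPU remain.
Put 7 vCPU in host 4; 19 vCPU remain.
Put 21 vCPU in host 5; 11 vCPU remain.
Put 23 vCPU in host 6; 9 vCPU remain.
Put 5 vCPU in host 6; 4 vCPU remain.
Put 23 vCPU in host 7; 9 vCPU remain.
Put 20 vCPU in host 8; 12 vCPU remain.
Put 7 vCPU in host 8; 5 vCPU remain.
Put 6 vCPU in host 9; 26 vCPU remain.
Put 21 vCPU in host 9; 5 vCPU remain.
Put 3 vCPU in host 9; 2 vCPU remain.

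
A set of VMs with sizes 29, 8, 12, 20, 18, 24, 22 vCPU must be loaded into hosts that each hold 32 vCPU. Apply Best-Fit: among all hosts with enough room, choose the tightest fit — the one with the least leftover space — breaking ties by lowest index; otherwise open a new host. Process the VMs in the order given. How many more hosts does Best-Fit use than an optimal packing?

1

Best-Fit: [29] [8,12] [20] [18] [24] [22] → 6 hosts.
Total size 133 vCPU; any packing needs at least ⌈133/32⌉ = 5 hosts.
An optimal packing achieves that bound: [29] [24,8] [22] [20,12] [18] → 5 hosts.
Excess: 6 − 5 = 1.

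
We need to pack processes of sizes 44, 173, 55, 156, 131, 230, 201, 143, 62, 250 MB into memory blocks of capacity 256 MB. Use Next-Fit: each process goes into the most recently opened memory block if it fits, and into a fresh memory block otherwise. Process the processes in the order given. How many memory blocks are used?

7

44 MB → memory block 1 (remaining 212 MB)
173 MB → memory block 1 (remaining 39 MB)
55 MB → memory block 2 (remaining 201 MB)
156 MB → memory block 2 (remaining 45 MB)
131 MB → memory block 3 (remaining 125 MB)
230 MB → memory block 4 (remaining 26 MB)
201 MB → memory block 5 (remaining 55 MB)
143 MB → memory block 6 (remaining 113 MB)
62 MB → memory block 6 (remaining 51 MB)
250 MB → memory block 7 (remaining 6 MB)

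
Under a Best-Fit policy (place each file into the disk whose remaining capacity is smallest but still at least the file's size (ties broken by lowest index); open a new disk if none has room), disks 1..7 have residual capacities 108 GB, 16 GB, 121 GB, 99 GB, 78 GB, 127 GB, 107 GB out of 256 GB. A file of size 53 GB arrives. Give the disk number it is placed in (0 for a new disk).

5

Disks with room: disk 1 (108 GB), disk 3 (121 GB), disk 4 (99 GB), disk 5 (78 GB), disk 6 (127 GB), disk 7 (107 GB).
Tightest fit is disk 5 with 78 GB free.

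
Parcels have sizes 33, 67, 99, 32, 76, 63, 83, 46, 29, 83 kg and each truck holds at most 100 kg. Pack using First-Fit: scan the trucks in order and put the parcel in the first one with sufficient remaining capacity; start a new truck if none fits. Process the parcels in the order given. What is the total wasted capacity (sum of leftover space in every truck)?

89

Put 33 kg in truck 1; 67 kg remain.
Put 67 kg in truck 1; 0 kg remain.
Put 99 kg in truck 2; 1 kg remain.
Put 32 kg in truck 3; 68 kg remain.
Put 76 kg in truck 4; 24 kg remain.
Put 63 kg in truck 3; 5 kg remain.
Put 83 kg in truck 5; 17 kg remain.
Put 46 kg in truck 6; 54 kg remain.
Put 29 kg in truck 6; 25 kg remain.
Put 83 kg in truck 7; 17 kg remain.
7 trucks × 100 kg = 700 kg; used 611 kg; unused 89 kg.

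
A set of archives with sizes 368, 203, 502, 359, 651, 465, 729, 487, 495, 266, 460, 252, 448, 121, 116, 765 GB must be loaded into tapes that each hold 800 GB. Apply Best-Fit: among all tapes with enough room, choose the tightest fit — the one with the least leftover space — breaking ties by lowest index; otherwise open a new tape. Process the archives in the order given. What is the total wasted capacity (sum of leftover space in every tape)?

Put 368 GB in tape 1; 432 GB remain.
Put 203 GB in tape 1; 229 GB remain.
Put 502 GB in tape 2; 298 GB remain.
Put 359 GB in tape 3; 441 GB remain.
Put 651 GB in tape 4; 149 GB remain.
Put 465 GB in tape 5; 335 GB remain.
Put 729 GB in tape 6; 71 GB remain.
Put 487 GB in tape 7; 313 GB remain.
Put 495 GB in tape 8; 305 GB remain.
Put 266 GB in tape 2; 32 GB remain.
Put 460 GB in tape 9; 340 GB remain.
Put 252 GB in tape 8; 53 GB remain.
Put 448 GB in tape 10; 352 GB remain.
Put 121 GB in tape 4; 28 GB remain.
Put 116 GB in tape 1; 113 GB remain.
Put 765 GB in tape 11; 35 GB remain.
11 tapes × 800 GB = 8800 GB; used 6687 GB; unused 2113 GB.

2113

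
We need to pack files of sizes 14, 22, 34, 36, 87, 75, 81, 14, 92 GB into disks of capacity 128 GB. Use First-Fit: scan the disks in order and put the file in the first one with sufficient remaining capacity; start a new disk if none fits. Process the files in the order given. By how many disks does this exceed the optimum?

First-Fit: [14,22,34,36,14] [87] [75] [81] [92] → 5 disks.
Total size 455 GB; any packing needs at least ⌈455/128⌉ = 4 disks.
An optimal packing achieves that bound: [92,36] [87,34] [81,22,14] [75,14] → 4 disks.
Excess: 5 − 4 = 1.

1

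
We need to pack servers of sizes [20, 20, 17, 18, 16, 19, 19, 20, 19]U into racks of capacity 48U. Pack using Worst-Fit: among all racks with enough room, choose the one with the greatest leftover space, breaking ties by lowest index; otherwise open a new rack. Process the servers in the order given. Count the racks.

20U → rack 1 (remaining 28U)
20U → rack 1 (remaining 8U)
17U → rack 2 (remaining 31U)
18U → rack 2 (remaining 13U)
16U → rack 3 (remaining 32U)
19U → rack 3 (remaining 13U)
19U → rack 4 (remaining 29U)
20U → rack 4 (remaining 9U)
19U → rack 5 (remaining 29U)

5 racks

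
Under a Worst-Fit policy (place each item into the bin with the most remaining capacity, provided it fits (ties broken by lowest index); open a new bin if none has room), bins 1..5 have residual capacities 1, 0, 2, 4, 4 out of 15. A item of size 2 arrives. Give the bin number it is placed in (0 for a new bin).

Bins with room: bin 3 (2), bin 4 (4), bin 5 (4).
Most room is bin 4 with 4 free.

4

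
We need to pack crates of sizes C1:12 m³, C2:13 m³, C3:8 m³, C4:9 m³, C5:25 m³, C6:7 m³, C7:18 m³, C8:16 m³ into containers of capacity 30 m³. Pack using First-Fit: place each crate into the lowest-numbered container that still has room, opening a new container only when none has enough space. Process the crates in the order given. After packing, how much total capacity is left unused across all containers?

C1 (12 m³) → container 1 (remaining 18 m³)
C2 (13 m³) → container 1 (remaining 5 m³)
C3 (8 m³) → container 2 (remaining 22 m³)
C4 (9 m³) → container 2 (remaining 13 m³)
C5 (25 m³) → container 3 (remaining 5 m³)
C6 (7 m³) → container 2 (remaining 6 m³)
C7 (18 m³) → container 4 (remaining 12 m³)
C8 (16 m³) → container 5 (remaining 14 m³)
5 containers × 30 m³ = 150 m³; used 108 m³; unused 42 m³.

42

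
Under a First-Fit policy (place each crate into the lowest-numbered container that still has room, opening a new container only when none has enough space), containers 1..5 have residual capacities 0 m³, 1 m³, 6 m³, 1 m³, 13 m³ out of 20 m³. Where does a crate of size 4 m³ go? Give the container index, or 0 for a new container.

Containers with room: container 3 (6 m³), container 5 (13 m³).
The first with room is container 3.

3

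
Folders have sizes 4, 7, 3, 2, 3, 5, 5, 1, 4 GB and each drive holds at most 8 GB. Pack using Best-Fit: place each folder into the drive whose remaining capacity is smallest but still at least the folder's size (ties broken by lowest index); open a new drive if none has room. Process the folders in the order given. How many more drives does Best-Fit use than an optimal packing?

1

Best-Fit: [4,3,1] [7] [2,3] [5] [5] [4] → 6 drives.
Total size 34 GB; any packing needs at least ⌈34/8⌉ = 5 drives.
An optimal packing achieves that bound: [7,1] [5,3] [5,3] [4,4] [2] → 5 drives.
Excess: 6 − 5 = 1.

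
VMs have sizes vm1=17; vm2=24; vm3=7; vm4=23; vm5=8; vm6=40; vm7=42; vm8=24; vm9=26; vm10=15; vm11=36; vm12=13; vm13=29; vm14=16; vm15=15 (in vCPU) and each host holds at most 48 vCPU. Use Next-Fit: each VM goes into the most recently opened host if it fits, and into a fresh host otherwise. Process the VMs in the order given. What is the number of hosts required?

9

host 1: place vm1 (17 vCPU), 31 vCPU left
host 1: place vm2 (24 vCPU), 7 vCPU left
host 1: place vm3 (7 vCPU), 0 vCPU left
host 2: place vm4 (23 vCPU), 25 vCPU left
host 2: place vm5 (8 vCPU), 17 vCPU left
host 3: place vm6 (40 vCPU), 8 vCPU left
host 4: place vm7 (42 vCPU), 6 vCPU left
host 5: place vm8 (24 vCPU), 24 vCPU left
host 6: place vm9 (26 vCPU), 22 vCPU left
host 6: place vm10 (15 vCPU), 7 vCPU left
host 7: place vm11 (36 vCPU), 12 vCPU left
host 8: place vm12 (13 vCPU), 35 vCPU left
host 8: place vm13 (29 vCPU), 6 vCPU left
host 9: place vm14 (16 vCPU), 32 vCPU left
host 9: place vm15 (15 vCPU), 17 vCPU left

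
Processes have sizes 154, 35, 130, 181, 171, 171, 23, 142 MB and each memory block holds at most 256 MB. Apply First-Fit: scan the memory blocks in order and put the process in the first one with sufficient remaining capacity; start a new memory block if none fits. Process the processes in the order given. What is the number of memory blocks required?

154 MB → memory block 1 (remaining 102 MB)
35 MB → memory block 1 (remaining 67 MB)
130 MB → memory block 2 (remaining 126 MB)
181 MB → memory block 3 (remaining 75 MB)
171 MB → memory block 4 (remaining 85 MB)
171 MB → memory block 5 (remaining 85 MB)
23 MB → memory block 1 (remaining 44 MB)
142 MB → memory block 6 (remaining 114 MB)
Final memory blocks: [154,35,23] [130] [181] [171] [171] [142].

6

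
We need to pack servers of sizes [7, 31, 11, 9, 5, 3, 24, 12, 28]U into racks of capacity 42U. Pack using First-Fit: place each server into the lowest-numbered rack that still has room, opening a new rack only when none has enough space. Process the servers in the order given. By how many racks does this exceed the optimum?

0

First-Fit: [7,31,3] [11,9,5,12] [24] [28] → 4 racks.
Total size 130U; any packing needs at least ⌈130/42⌉ = 4 racks.
So 4 is already optimal.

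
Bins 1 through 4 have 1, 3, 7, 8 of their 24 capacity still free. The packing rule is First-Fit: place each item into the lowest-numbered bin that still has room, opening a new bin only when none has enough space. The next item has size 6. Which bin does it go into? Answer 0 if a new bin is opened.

Bins with room: bin 3 (7), bin 4 (8).
The first with room is bin 3.

3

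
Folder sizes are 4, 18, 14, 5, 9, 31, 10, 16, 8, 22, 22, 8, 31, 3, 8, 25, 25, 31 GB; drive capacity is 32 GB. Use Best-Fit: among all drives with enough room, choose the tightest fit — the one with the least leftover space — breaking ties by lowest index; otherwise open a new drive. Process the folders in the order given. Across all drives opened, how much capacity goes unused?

30

Put 4 GB in drive 1; 28 GB remain.
Put 18 GB in drive 1; 10 GB remain.
Put 14 GB in drive 2; 18 GB remain.
Put 5 GB in drive 1; 5 GB remain.
Put 9 GB in drive 2; 9 GB remain.
Put 31 GB in drive 3; 1 GB remain.
Put 10 GB in drive 4; 22 GB remain.
Put 16 GB in drive 4; 6 GB remain.
Put 8 GB in drive 2; 1 GB remain.
Put 22 GB in drive 5; 10 GB remain.
Put 22 GB in drive 6; 10 GB remain.
Put 8 GB in drive 5; 2 GB remain.
Put 31 GB in drive 7; 1 GB remain.
Put 3 GB in drive 1; 2 GB remain.
Put 8 GB in drive 6; 2 GB remain.
Put 25 GB in drive 8; 7 GB remain.
Put 25 GB in drive 9; 7 GB remain.
Put 31 GB in drive 10; 1 GB remain.
10 drives × 32 GB = 320 GB; used 290 GB; unused 30 GB.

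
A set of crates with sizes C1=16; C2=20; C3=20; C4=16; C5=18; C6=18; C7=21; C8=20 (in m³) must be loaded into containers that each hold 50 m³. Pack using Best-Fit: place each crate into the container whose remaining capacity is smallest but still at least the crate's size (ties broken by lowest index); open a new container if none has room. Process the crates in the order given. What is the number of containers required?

4 containers

Put C1 (16 m³) in container 1; 34 m³ remain.
Put C2 (20 m³) in container 1; 14 m³ remain.
Put C3 (20 m³) in container 2; 30 m³ remain.
Put C4 (16 m³) in container 2; 14 m³ remain.
Put C5 (18 m³) in container 3; 32 m³ remain.
Put C6 (18 m³) in container 3; 14 m³ remain.
Put C7 (21 m³) in container 4; 29 m³ remain.
Put C8 (20 m³) in container 4; 9 m³ remain.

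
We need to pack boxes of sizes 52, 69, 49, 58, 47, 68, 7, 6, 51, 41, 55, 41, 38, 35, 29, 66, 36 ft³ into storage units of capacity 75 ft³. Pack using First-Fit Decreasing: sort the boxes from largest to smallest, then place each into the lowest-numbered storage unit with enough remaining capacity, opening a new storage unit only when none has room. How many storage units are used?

13 storage units

Sorted descending: 69, 68, 66, 58, 55, 52, 51, 49, 47, 41, 41, 38, 36, 35, 29, 7, 6.
Put 69 ft³ in storage unit 1; 6 ft³ remain.
Put 68 ft³ in storage unit 2; 7 ft³ remain.
Put 66 ft³ in storage unit 3; 9 ft³ remain.
Put 58 ft³ in storage unit 4; 17 ft³ remain.
Put 55 ft³ in storage unit 5; 20 ft³ remain.
Put 52 ft³ in storage unit 6; 23 ft³ remain.
Put 51 ft³ in storage unit 7; 24 ft³ remain.
Put 49 ft³ in storage unit 8; 26 ft³ remain.
Put 47 ft³ in storage unit 9; 28 ft³ remain.
Put 41 ft³ in storage unit 10; 34 ft³ remain.
Put 41 ft³ in storage unit 11; 34 ft³ remain.
Put 38 ft³ in storage unit 12; 37 ft³ remain.
Put 36 ft³ in storage unit 12; 1 ft³ remain.
Put 35 ft³ in storage unit 13; 40 ft³ remain.
Put 29 ft³ in storage unit 10; 5 ft³ remain.
Put 7 ft³ in storage unit 2; 0 ft³ remain.
Put 6 ft³ in storage unit 1; 0 ft³ remain.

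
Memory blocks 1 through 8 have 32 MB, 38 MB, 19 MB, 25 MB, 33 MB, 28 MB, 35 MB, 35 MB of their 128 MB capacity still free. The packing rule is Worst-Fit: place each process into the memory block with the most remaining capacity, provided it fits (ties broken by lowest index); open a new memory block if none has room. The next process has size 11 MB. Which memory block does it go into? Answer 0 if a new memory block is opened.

Memory blocks with room: memory block 1 (32 MB), memory block 2 (38 MB), memory block 3 (19 MB), memory block 4 (25 MB), memory block 5 (33 MB), memory block 6 (28 MB), memory block 7 (35 MB), memory block 8 (35 MB).
Most room is memory block 2 with 38 MB free.

2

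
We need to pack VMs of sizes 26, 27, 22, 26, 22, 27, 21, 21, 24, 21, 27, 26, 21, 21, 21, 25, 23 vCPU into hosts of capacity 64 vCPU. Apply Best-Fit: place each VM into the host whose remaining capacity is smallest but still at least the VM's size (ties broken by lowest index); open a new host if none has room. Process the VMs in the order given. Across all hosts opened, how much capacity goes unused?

26 vCPU → host 1 (remaining 38 vCPU)
27 vCPU → host 1 (remaining 11 vCPU)
22 vCPU → host 2 (remaining 42 vCPU)
26 vCPU → host 2 (remaining 16 vCPU)
22 vCPU → host 3 (remaining 42 vCPU)
27 vCPU → host 3 (remaining 15 vCPU)
21 vCPU → host 4 (remaining 43 vCPU)
21 vCPU → host 4 (remaining 22 vCPU)
24 vCPU → host 5 (remaining 40 vCPU)
21 vCPU → host 4 (remaining 1 vCPU)
27 vCPU → host 5 (remaining 13 vCPU)
26 vCPU → host 6 (remaining 38 vCPU)
21 vCPU → host 6 (remaining 17 vCPU)
21 vCPU → host 7 (remaining 43 vCPU)
21 vCPU → host 7 (remaining 22 vCPU)
25 vCPU → host 8 (remaining 39 vCPU)
23 vCPU → host 8 (remaining 16 vCPU)
8 hosts × 64 vCPU = 512 vCPU; used 401 vCPU; unused 111 vCPU.

111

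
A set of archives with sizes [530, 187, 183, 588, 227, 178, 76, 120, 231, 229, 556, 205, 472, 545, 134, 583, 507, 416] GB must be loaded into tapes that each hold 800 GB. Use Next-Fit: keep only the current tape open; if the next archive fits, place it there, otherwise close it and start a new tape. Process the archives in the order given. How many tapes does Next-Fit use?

tape 1: place 530 GB, 270 GB left
tape 1: place 187 GB, 83 GB left
tape 2: place 183 GB, 617 GB left
tape 2: place 588 GB, 29 GB left
tape 3: place 227 GB, 573 GB left
tape 3: place 178 GB, 395 GB left
tape 3: place 76 GB, 319 GB left
tape 3: place 120 GB, 199 GB left
tape 4: place 231 GB, 569 GB left
tape 4: place 229 GB, 340 GB left
tape 5: place 556 GB, 244 GB left
tape 5: place 205 GB, 39 GB left
tape 6: place 472 GB, 328 GB left
tape 7: place 545 GB, 255 GB left
tape 7: place 134 GB, 121 GB left
tape 8: place 583 GB, 217 GB left
tape 9: place 507 GB, 293 GB left
tape 10: place 416 GB, 384 GB left

10 tapes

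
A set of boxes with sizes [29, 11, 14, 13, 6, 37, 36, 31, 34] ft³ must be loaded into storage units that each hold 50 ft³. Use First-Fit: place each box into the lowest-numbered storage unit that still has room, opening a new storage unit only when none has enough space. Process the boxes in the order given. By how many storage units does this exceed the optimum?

First-Fit: [29,11,6] [14,13] [37] [36] [31] [34] → 6 storage units.
Total size 211 ft³; any packing needs at least ⌈211/50⌉ = 5 storage units.
An optimal packing achieves that bound: [37,13] [36,14] [34,11] [31,6] [29] → 5 storage units.
Excess: 6 − 5 = 1.

1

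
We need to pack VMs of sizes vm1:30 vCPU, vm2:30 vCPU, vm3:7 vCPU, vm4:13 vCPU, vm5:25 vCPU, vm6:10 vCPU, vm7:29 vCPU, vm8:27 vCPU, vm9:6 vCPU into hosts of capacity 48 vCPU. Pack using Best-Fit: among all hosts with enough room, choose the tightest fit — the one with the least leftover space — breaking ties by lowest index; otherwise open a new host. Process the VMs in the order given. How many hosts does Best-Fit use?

Put vm1 (30 vCPU) in host 1; 18 vCPU remain.
Put vm2 (30 vCPU) in host 2; 18 vCPU remain.
Put vm3 (7 vCPU) in host 1; 11 vCPU remain.
Put vm4 (13 vCPU) in host 2; 5 vCPU remain.
Put vm5 (25 vCPU) in host 3; 23 vCPU remain.
Put vm6 (10 vCPU) in host 1; 1 vCPU remain.
Put vm7 (29 vCPU) in host 4; 19 vCPU remain.
Put vm8 (27 vCPU) in host 5; 21 vCPU remain.
Put vm9 (6 vCPU) in host 4; 13 vCPU remain.

5 hosts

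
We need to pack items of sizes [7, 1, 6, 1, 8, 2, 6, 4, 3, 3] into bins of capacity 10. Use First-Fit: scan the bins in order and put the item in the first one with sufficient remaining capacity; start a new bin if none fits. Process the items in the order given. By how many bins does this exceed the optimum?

First-Fit: [7,1,1] [6,2] [8] [6,4] [3,3] → 5 bins.
Total size 41; any packing needs at least ⌈41/10⌉ = 5 bins.
So 5 is already optimal.

0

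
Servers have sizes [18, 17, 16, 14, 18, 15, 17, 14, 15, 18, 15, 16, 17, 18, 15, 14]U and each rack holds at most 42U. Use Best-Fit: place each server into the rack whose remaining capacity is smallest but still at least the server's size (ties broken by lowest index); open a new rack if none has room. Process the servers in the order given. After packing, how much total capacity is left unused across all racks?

18U → rack 1 (remaining 24U)
17U → rack 1 (remaining 7U)
16U → rack 2 (remaining 26U)
14U → rack 2 (remaining 12U)
18U → rack 3 (remaining 24U)
15U → rack 3 (remaining 9U)
17U → rack 4 (remaining 25U)
14U → rack 4 (remaining 11U)
15U → rack 5 (remaining 27U)
18U → rack 5 (remaining 9U)
15U → rack 6 (remaining 27U)
16U → rack 6 (remaining 11U)
17U → rack 7 (remaining 25U)
18U → rack 7 (remaining 7U)
15U → rack 8 (remaining 27U)
14U → rack 8 (remaining 13U)
8 racks × 42U = 336U; used 257U; unused 79U.

79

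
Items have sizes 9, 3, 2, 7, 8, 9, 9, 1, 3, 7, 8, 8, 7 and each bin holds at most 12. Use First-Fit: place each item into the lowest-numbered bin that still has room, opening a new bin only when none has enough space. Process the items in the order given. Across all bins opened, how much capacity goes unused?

27

9 → bin 1 (remaining 3)
3 → bin 1 (remaining 0)
2 → bin 2 (remaining 10)
7 → bin 2 (remaining 3)
8 → bin 3 (remaining 4)
9 → bin 4 (remaining 3)
9 → bin 5 (remaining 3)
1 → bin 2 (remaining 2)
3 → bin 3 (remaining 1)
7 → bin 6 (remaining 5)
8 → bin 7 (remaining 4)
8 → bin 8 (remaining 4)
7 → bin 9 (remaining 5)
9 bins × 12 = 108; used 81; unused 27.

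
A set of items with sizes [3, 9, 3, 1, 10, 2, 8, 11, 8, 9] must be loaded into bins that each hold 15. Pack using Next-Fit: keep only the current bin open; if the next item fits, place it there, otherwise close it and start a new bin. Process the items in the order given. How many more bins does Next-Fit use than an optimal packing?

0

Next-Fit: [3,9,3] [1,10,2] [8] [11] [8] [9] → 6 bins.
6 items exceed 7.5 (half the capacity), and no two of those can share a bin, so at least 6 bins are needed.
So 6 is already optimal.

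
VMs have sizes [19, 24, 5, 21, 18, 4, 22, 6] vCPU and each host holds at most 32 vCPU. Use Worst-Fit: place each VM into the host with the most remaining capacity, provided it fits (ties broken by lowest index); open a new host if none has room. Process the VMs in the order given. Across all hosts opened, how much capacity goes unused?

19 vCPU → host 1 (remaining 13 vCPU)
24 vCPU → host 2 (remaining 8 vCPU)
5 vCPU → host 1 (remaining 8 vCPU)
21 vCPU → host 3 (remaining 11 vCPU)
18 vCPU → host 4 (remaining 14 vCPU)
4 vCPU → host 4 (remaining 10 vCPU)
22 vCPU → host 5 (remaining 10 vCPU)
6 vCPU → host 3 (remaining 5 vCPU)
5 hosts × 32 vCPU = 160 vCPU; used 119 vCPU; unused 41 vCPU.

41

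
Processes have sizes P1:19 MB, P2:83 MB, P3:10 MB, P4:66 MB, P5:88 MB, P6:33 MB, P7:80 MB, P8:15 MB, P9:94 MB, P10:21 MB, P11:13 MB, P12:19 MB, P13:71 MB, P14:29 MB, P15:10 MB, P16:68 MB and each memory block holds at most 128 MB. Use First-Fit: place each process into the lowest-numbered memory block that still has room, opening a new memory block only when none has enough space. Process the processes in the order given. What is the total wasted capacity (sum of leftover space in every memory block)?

memory block 1: place P1 (19 MB), 109 MB left
memory block 1: place P2 (83 MB), 26 MB left
memory block 1: place P3 (10 MB), 16 MB left
memory block 2: place P4 (66 MB), 62 MB left
memory block 3: place P5 (88 MB), 40 MB left
memory block 2: place P6 (33 MB), 29 MB left
memory block 4: place P7 (80 MB), 48 MB left
memory block 1: place P8 (15 MB), 1 MB left
memory block 5: place P9 (94 MB), 34 MB left
memory block 2: place P10 (21 MB), 8 MB left
memory block 3: place P11 (13 MB), 27 MB left
memory block 3: place P12 (19 MB), 8 MB left
memory block 6: place P13 (71 MB), 57 MB left
memory block 4: place P14 (29 MB), 19 MB left
memory block 4: place P15 (10 MB), 9 MB left
memory block 7: place P16 (68 MB), 60 MB left
7 memory blocks × 128 MB = 896 MB; used 719 MB; unused 177 MB.

177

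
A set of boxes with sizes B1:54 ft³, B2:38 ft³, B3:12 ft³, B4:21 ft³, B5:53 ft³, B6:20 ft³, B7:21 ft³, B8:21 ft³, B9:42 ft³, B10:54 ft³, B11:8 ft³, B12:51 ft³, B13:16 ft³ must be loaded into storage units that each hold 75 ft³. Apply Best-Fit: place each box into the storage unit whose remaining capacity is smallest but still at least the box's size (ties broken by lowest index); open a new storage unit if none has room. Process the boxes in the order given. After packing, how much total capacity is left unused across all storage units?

114

B1 (54 ft³) → storage unit 1 (remaining 21 ft³)
B2 (38 ft³) → storage unit 2 (remaining 37 ft³)
B3 (12 ft³) → storage unit 1 (remaining 9 ft³)
B4 (21 ft³) → storage unit 2 (remaining 16 ft³)
B5 (53 ft³) → storage unit 3 (remaining 22 ft³)
B6 (20 ft³) → storage unit 3 (remaining 2 ft³)
B7 (21 ft³) → storage unit 4 (remaining 54 ft³)
B8 (21 ft³) → storage unit 4 (remaining 33 ft³)
B9 (42 ft³) → storage unit 5 (remaining 33 ft³)
B10 (54 ft³) → storage unit 6 (remaining 21 ft³)
B11 (8 ft³) → storage unit 1 (remaining 1 ft³)
B12 (51 ft³) → storage unit 7 (remaining 24 ft³)
B13 (16 ft³) → storage unit 2 (remaining 0 ft³)
7 storage units × 75 ft³ = 525 ft³; used 411 ft³; unused 114 ft³.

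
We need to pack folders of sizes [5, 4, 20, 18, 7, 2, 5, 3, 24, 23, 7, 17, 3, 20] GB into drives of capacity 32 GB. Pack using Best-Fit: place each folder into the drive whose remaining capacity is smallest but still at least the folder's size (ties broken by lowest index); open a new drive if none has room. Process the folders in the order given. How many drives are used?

drive 1: place 5 GB, 27 GB left
drive 1: place 4 GB, 23 GB left
drive 1: place 20 GB, 3 GB left
drive 2: place 18 GB, 14 GB left
drive 2: place 7 GB, 7 GB left
drive 1: place 2 GB, 1 GB left
drive 2: place 5 GB, 2 GB left
drive 3: place 3 GB, 29 GB left
drive 3: place 24 GB, 5 GB left
drive 4: place 23 GB, 9 GB left
drive 4: place 7 GB, 2 GB left
drive 5: place 17 GB, 15 GB left
drive 3: place 3 GB, 2 GB left
drive 6: place 20 GB, 12 GB left

6 drives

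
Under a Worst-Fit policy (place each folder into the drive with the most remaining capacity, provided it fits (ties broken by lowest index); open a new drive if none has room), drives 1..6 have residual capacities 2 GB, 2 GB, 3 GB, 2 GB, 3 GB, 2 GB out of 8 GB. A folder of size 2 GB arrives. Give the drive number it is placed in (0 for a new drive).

Drives with room: drive 1 (2 GB), drive 2 (2 GB), drive 3 (3 GB), drive 4 (2 GB), drive 5 (3 GB), drive 6 (2 GB).
Most room is drive 3 with 3 GB free.

3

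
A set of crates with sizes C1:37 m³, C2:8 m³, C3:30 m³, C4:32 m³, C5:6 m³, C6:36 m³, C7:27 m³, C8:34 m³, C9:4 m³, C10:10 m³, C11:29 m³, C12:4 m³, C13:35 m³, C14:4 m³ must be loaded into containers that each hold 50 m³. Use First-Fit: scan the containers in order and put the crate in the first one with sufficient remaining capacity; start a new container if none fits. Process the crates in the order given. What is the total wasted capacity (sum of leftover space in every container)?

104

C1 (37 m³) → container 1 (remaining 13 m³)
C2 (8 m³) → container 1 (remaining 5 m³)
C3 (30 m³) → container 2 (remaining 20 m³)
C4 (32 m³) → container 3 (remaining 18 m³)
C5 (6 m³) → container 2 (remaining 14 m³)
C6 (36 m³) → container 4 (remaining 14 m³)
C7 (27 m³) → container 5 (remaining 23 m³)
C8 (34 m³) → container 6 (remaining 16 m³)
C9 (4 m³) → container 1 (remaining 1 m³)
C10 (10 m³) → container 2 (remaining 4 m³)
C11 (29 m³) → container 7 (remaining 21 m³)
C12 (4 m³) → container 2 (remaining 0 m³)
C13 (35 m³) → container 8 (remaining 15 m³)
C14 (4 m³) → container 3 (remaining 14 m³)
8 containers × 50 m³ = 400 m³; used 296 m³; unused 104 m³.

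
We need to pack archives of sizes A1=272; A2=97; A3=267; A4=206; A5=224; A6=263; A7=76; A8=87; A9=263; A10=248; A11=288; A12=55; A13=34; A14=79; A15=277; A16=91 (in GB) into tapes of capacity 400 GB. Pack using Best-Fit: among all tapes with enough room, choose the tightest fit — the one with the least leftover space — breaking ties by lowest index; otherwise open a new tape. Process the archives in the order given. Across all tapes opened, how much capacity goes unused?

773

Put A1 (272 GB) in tape 1; 128 GB remain.
Put A2 (97 GB) in tape 1; 31 GB remain.
Put A3 (267 GB) in tape 2; 133 GB remain.
Put A4 (206 GB) in tape 3; 194 GB remain.
Put A5 (224 GB) in tape 4; 176 GB remain.
Put A6 (263 GB) in tape 5; 137 GB remain.
Put A7 (76 GB) in tape 2; 57 GB remain.
Put A8 (87 GB) in tape 5; 50 GB remain.
Put A9 (263 GB) in tape 6; 137 GB remain.
Put A10 (248 GB) in tape 7; 152 GB remain.
Put A11 (288 GB) in tape 8; 112 GB remain.
Put A12 (55 GB) in tape 2; 2 GB remain.
Put A13 (34 GB) in tape 5; 16 GB remain.
Put A14 (79 GB) in tape 8; 33 GB remain.
Put A15 (277 GB) in tape 9; 123 GB remain.
Put A16 (91 GB) in tape 9; 32 GB remain.
9 tapes × 400 GB = 3600 GB; used 2827 GB; unused 773 GB.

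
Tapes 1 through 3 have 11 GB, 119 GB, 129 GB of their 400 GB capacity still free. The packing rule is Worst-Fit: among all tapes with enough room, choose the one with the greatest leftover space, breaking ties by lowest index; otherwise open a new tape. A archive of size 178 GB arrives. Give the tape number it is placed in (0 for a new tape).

No tape has ≥ 178 GB free, so a new tape is opened.

0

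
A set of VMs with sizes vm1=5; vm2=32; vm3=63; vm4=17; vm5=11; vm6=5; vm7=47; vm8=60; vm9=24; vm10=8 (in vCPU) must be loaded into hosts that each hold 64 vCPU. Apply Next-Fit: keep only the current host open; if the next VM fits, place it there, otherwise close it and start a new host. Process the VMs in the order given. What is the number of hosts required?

Put vm1 (5 vCPU) in host 1; 59 vCPU remain.
Put vm2 (32 vCPU) in host 1; 27 vCPU remain.
Put vm3 (63 vCPU) in host 2; 1 vCPU remain.
Put vm4 (17 vCPU) in host 3; 47 vCPU remain.
Put vm5 (11 vCPU) in host 3; 36 vCPU remain.
Put vm6 (5 vCPU) in host 3; 31 vCPU remain.
Put vm7 (47 vCPU) in host 4; 17 vCPU remain.
Put vm8 (60 vCPU) in host 5; 4 vCPU remain.
Put vm9 (24 vCPU) in host 6; 40 vCPU remain.
Put vm10 (8 vCPU) in host 6; 32 vCPU remain.
Final hosts: [5,32] [63] [17,11,5] [47] [60] [24,8].

6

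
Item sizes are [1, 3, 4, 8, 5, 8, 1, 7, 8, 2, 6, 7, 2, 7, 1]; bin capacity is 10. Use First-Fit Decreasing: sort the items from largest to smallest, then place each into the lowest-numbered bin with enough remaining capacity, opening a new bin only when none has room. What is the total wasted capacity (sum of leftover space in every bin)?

10

Sorted descending: 8, 8, 8, 7, 7, 7, 6, 5, 4, 3, 2, 2, 1, 1, 1.
8 → bin 1 (remaining 2)
8 → bin 2 (remaining 2)
8 → bin 3 (remaining 2)
7 → bin 4 (remaining 3)
7 → bin 5 (remaining 3)
7 → bin 6 (remaining 3)
6 → bin 7 (remaining 4)
5 → bin 8 (remaining 5)
4 → bin 7 (remaining 0)
3 → bin 4 (remaining 0)
2 → bin 1 (remaining 0)
2 → bin 2 (remaining 0)
1 → bin 3 (remaining 1)
1 → bin 3 (remaining 0)
1 → bin 5 (remaining 2)
8 bins × 10 = 80; used 70; unused 10.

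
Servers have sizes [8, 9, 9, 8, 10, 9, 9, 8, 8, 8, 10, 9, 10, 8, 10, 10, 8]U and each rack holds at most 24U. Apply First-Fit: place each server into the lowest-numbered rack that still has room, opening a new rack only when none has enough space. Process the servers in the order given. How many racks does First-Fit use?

8U → rack 1 (remaining 16U)
9U → rack 1 (remaining 7U)
9U → rack 2 (remaining 15U)
8U → rack 2 (remaining 7U)
10U → rack 3 (remaining 14U)
9U → rack 3 (remaining 5U)
9U → rack 4 (remaining 15U)
8U → rack 4 (remaining 7U)
8U → rack 5 (remaining 16U)
8U → rack 5 (remaining 8U)
10U → rack 6 (remaining 14U)
9U → rack 6 (remaining 5U)
10U → rack 7 (remaining 14U)
8U → rack 5 (remaining 0U)
10U → rack 7 (remaining 4U)
10U → rack 8 (remaining 14U)
8U → rack 8 (remaining 6U)

8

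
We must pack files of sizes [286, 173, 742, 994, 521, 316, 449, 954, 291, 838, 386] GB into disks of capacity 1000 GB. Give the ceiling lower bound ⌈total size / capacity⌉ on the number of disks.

6 disks

Total size = 286 + 173 + 742 + 994 + 521 + 316 + 449 + 954 + 291 + 838 + 386 = 5950 GB.
⌈5950 / 1000⌉ = 6.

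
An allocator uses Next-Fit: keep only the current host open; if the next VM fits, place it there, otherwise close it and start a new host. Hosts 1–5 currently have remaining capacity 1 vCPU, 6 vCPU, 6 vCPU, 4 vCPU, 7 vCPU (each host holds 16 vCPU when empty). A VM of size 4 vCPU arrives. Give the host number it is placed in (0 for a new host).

Next-Fit only looks at host 5, which has 7 vCPU free.
4 vCPU fits there.

5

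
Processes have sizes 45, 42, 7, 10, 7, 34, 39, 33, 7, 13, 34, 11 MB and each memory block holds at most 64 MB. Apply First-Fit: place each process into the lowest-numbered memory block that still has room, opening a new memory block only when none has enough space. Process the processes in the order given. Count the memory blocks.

6

memory block 1: place 45 MB, 19 MB left
memory block 2: place 42 MB, 22 MB left
memory block 1: place 7 MB, 12 MB left
memory block 1: place 10 MB, 2 MB left
memory block 2: place 7 MB, 15 MB left
memory block 3: place 34 MB, 30 MB left
memory block 4: place 39 MB, 25 MB left
memory block 5: place 33 MB, 31 MB left
memory block 2: place 7 MB, 8 MB left
memory block 3: place 13 MB, 17 MB left
memory block 6: place 34 MB, 30 MB left
memory block 3: place 11 MB, 6 MB left
Final memory blocks: [45,7,10] [42,7,7] [34,13,11] [39] [33] [34].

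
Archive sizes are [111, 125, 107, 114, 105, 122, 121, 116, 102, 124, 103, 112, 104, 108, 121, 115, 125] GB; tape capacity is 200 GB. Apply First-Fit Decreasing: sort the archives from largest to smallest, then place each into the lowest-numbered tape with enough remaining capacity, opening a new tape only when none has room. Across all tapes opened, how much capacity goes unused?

Sorted descending: 125, 125, 124, 122, 121, 121, 116, 115, 114, 112, 111, 108, 107, 105, 104, 103, 102.
Put 125 GB in tape 1; 75 GB remain.
Put 125 GB in tape 2; 75 GB remain.
Put 124 GB in tape 3; 76 GB remain.
Put 122 GB in tape 4; 78 GB remain.
Put 121 GB in tape 5; 79 GB remain.
Put 121 GB in tape 6; 79 GB remain.
Put 116 GB in tape 7; 84 GB remain.
Put 115 GB in tape 8; 85 GB remain.
Put 114 GB in tape 9; 86 GB remain.
Put 112 GB in tape 10; 88 GB remain.
Put 111 GB in tape 11; 89 GB remain.
Put 108 GB in tape 12; 92 GB remain.
Put 107 GB in tape 13; 93 GB remain.
Put 105 GB in tape 14; 95 GB remain.
Put 104 GB in tape 15; 96 GB remain.
Put 103 GB in tape 16; 97 GB remain.
Put 102 GB in tape 17; 98 GB remain.
17 tapes × 200 GB = 3400 GB; used 1935 GB; unused 1465 GB.

1465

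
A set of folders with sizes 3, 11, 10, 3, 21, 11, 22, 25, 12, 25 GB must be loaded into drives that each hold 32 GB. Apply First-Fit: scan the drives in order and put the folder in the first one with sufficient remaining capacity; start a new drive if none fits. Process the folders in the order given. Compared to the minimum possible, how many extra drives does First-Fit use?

1

First-Fit: [3,11,10,3] [21,11] [22] [25] [12] [25] → 6 drives.
Total size 143 GB; any packing needs at least ⌈143/32⌉ = 5 drives.
An optimal packing achieves that bound: [25,3,3] [25] [22,10] [21,11] [12,11] → 5 drives.
Excess: 6 − 5 = 1.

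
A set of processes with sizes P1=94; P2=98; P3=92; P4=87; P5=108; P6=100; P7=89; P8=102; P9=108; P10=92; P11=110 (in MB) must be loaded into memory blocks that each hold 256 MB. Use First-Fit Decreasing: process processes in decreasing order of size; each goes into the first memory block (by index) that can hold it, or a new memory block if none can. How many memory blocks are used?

6

Sorted descending: 110, 108, 108, 102, 100, 98, 94, 92, 92, 89, 87.
memory block 1: place 110 MB, 146 MB left
memory block 1: place 108 MB, 38 MB left
memory block 2: place 108 MB, 148 MB left
memory block 2: place 102 MB, 46 MB left
memory block 3: place 100 MB, 156 MB left
memory block 3: place 98 MB, 58 MB left
memory block 4: place 94 MB, 162 MB left
memory block 4: place 92 MB, 70 MB left
memory block 5: place 92 MB, 164 MB left
memory block 5: place 89 MB, 75 MB left
memory block 6: place 87 MB, 169 MB left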